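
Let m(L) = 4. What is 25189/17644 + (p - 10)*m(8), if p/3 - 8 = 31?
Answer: 7576821/17644 ≈ 429.43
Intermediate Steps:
p = 117 (p = 24 + 3*31 = 24 + 93 = 117)
25189/17644 + (p - 10)*m(8) = 25189/17644 + (117 - 10)*4 = 25189*(1/17644) + 107*4 = 25189/17644 + 428 = 7576821/17644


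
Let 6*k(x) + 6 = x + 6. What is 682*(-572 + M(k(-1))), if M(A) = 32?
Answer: -368280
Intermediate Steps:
k(x) = x/6 (k(x) = -1 + (x + 6)/6 = -1 + (6 + x)/6 = -1 + (1 + x/6) = x/6)
682*(-572 + M(k(-1))) = 682*(-572 + 32) = 682*(-540) = -368280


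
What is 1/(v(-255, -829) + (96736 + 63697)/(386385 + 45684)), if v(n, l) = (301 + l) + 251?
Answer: -432069/119522680 ≈ -0.0036150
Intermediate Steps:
v(n, l) = 552 + l
1/(v(-255, -829) + (96736 + 63697)/(386385 + 45684)) = 1/((552 - 829) + (96736 + 63697)/(386385 + 45684)) = 1/(-277 + 160433/432069) = 1/(-119522680/432069) = -432069/119522680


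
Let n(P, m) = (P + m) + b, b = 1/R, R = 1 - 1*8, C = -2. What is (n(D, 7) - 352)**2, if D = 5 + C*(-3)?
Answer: 5470921/49 ≈ 1.1165e+5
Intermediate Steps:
R = -7 (R = 1 - 8 = -7)
D = 11 (D = 5 - 2*(-3) = 5 + 6 = 11)
b = -1/7 (b = 1/(-7) = -1/7 ≈ -0.14286)
n(P, m) = -1/7 + P + m (n(P, m) = (P + m) - 1/7 = -1/7 + P + m)
(n(D, 7) - 352)**2 = ((-1/7 + 11 + 7) - 352)**2 = (125/7 - 352)**2 = (-2339/7)**2 = 5470921/49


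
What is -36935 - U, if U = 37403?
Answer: -74338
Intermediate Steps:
-36935 - U = -36935 - 1*37403 = -36935 - 37403 = -74338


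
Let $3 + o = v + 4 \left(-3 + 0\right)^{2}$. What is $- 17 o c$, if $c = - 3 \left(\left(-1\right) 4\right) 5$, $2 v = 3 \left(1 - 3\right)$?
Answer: $-30600$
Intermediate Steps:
$v = -3$ ($v = \frac{3 \left(1 - 3\right)}{2} = \frac{3 \left(-2\right)}{2} = \frac{1}{2} \left(-6\right) = -3$)
$o = 30$ ($o = -3 - \left(3 - 4 \left(-3 + 0\right)^{2}\right) = -3 - \left(3 - 4 \left(-3\right)^{2}\right) = -3 + \left(-3 + 4 \cdot 9\right) = -3 + \left(-3 + 36\right) = -3 + 33 = 30$)
$c = 60$ ($c = \left(-3\right) \left(-4\right) 5 = 12 \cdot 5 = 60$)
$- 17 o c = \left(-17\right) 30 \cdot 60 = \left(-510\right) 60 = -30600$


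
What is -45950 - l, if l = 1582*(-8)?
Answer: -33294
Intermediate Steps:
l = -12656
-45950 - l = -45950 - 1*(-12656) = -45950 + 12656 = -33294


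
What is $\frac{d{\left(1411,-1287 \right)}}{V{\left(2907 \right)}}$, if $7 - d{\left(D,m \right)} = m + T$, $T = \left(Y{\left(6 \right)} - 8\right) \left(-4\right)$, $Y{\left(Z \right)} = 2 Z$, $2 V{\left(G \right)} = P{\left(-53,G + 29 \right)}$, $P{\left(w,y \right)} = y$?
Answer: $\frac{655}{734} \approx 0.89237$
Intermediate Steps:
$V{\left(G \right)} = \frac{29}{2} + \frac{G}{2}$ ($V{\left(G \right)} = \frac{G + 29}{2} = \frac{29 + G}{2} = \frac{29}{2} + \frac{G}{2}$)
$T = -16$ ($T = \left(2 \cdot 6 - 8\right) \left(-4\right) = \left(12 - 8\right) \left(-4\right) = 4 \left(-4\right) = -16$)
$d{\left(D,m \right)} = 23 - m$ ($d{\left(D,m \right)} = 7 - \left(m - 16\right) = 7 - \left(-16 + m\right) = 23 - m$)
$\frac{d{\left(1411,-1287 \right)}}{V{\left(2907 \right)}} = \frac{23 - -1287}{\frac{29}{2} + \frac{1}{2} \cdot 2907} = \frac{23 + 1287}{\frac{29}{2} + \frac{2907}{2}} = \frac{1310}{1468} = 1310 \cdot \frac{1}{1468} = \frac{655}{734}$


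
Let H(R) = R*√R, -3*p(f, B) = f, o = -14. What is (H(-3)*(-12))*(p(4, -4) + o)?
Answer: -552*I*√3 ≈ -956.09*I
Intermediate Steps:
p(f, B) = -f/3
H(R) = R^(3/2)
(H(-3)*(-12))*(p(4, -4) + o) = ((-3)^(3/2)*(-12))*(-⅓*4 - 14) = (-3*I*√3*(-12))*(-4/3 - 14) = (36*I*√3)*(-46/3) = -552*I*√3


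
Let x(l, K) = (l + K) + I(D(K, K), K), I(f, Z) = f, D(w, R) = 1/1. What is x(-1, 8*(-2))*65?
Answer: -1040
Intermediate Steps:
D(w, R) = 1
x(l, K) = 1 + K + l (x(l, K) = (l + K) + 1 = (K + l) + 1 = 1 + K + l)
x(-1, 8*(-2))*65 = (1 + 8*(-2) - 1)*65 = (1 - 16 - 1)*65 = -16*65 = -1040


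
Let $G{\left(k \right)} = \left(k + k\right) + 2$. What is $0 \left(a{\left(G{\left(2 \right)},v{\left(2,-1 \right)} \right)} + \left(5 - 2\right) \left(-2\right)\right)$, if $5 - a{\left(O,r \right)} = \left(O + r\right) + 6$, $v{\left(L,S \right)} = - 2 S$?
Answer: $0$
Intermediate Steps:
$G{\left(k \right)} = 2 + 2 k$ ($G{\left(k \right)} = 2 k + 2 = 2 + 2 k$)
$a{\left(O,r \right)} = -1 - O - r$ ($a{\left(O,r \right)} = 5 - \left(\left(O + r\right) + 6\right) = 5 - \left(6 + O + r\right) = -1 - O - r$)
$0 \left(a{\left(G{\left(2 \right)},v{\left(2,-1 \right)} \right)} + \left(5 - 2\right) \left(-2\right)\right) = 0 \left(\left(-1 - \left(2 + 2 \cdot 2\right) - \left(-2\right) \left(-1\right)\right) + \left(5 - 2\right) \left(-2\right)\right) = 0 \left(\left(-1 - \left(2 + 4\right) - 2\right) + 3 \left(-2\right)\right) = 0 \left(\left(-1 - 6 - 2\right) - 6\right) = 0 \left(-9 - 6\right) = 0 \left(-15\right) = 0$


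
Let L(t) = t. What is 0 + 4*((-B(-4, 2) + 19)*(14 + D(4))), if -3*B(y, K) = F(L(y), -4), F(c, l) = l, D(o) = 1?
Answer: 1060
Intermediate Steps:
B(y, K) = 4/3 (B(y, K) = -⅓*(-4) = 4/3)
0 + 4*((-B(-4, 2) + 19)*(14 + D(4))) = 0 + 4*((-1*4/3 + 19)*(14 + 1)) = 0 + 4*((-4/3 + 19)*15) = 0 + 4*((53/3)*15) = 0 + 4*265 = 0 + 1060 = 1060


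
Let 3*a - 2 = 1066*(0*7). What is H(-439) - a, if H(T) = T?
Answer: -1319/3 ≈ -439.67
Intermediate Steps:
a = ⅔ (a = ⅔ + (1066*(0*7))/3 = ⅔ + (1066*0)/3 = ⅔ + (⅓)*0 = ⅔ + 0 = ⅔ ≈ 0.66667)
H(-439) - a = -439 - 1*⅔ = -439 - ⅔ = -1319/3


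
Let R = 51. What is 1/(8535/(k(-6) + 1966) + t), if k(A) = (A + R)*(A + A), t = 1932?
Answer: 1426/2763567 ≈ 0.00051600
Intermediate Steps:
k(A) = 2*A*(51 + A) (k(A) = (A + 51)*(A + A) = (51 + A)*(2*A) = 2*A*(51 + A))
1/(8535/(k(-6) + 1966) + t) = 1/(8535/(2*(-6)*(51 - 6) + 1966) + 1932) = 1/(8535/(2*(-6)*45 + 1966) + 1932) = 1/(8535/(-540 + 1966) + 1932) = 1/(8535/1426 + 1932) = 1/(2763567/1426) = 1426/2763567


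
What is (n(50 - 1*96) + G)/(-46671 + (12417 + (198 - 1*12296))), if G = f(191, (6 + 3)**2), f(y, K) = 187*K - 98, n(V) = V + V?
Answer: -14957/46352 ≈ -0.32268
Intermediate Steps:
n(V) = 2*V
f(y, K) = -98 + 187*K
G = 15049 (G = -98 + 187*(6 + 3)**2 = -98 + 187*9**2 = -98 + 187*81 = -98 + 15147 = 15049)
(n(50 - 1*96) + G)/(-46671 + (12417 + (198 - 1*12296))) = (2*(50 - 1*96) + 15049)/(-46671 + (12417 + (198 - 1*12296))) = (2*(50 - 96) + 15049)/(-46671 + (12417 + (198 - 12296))) = (2*(-46) + 15049)/(-46671 + (12417 - 12098)) = (-92 + 15049)/(-46671 + 319) = 14957/(-46352) = 14957*(-1/46352) = -14957/46352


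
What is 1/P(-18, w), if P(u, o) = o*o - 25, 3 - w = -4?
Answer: 1/24 ≈ 0.041667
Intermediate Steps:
w = 7 (w = 3 - 1*(-4) = 3 + 4 = 7)
P(u, o) = -25 + o**2 (P(u, o) = o**2 - 25 = -25 + o**2)
1/P(-18, w) = 1/(-25 + 7**2) = 1/(-25 + 49) = 1/24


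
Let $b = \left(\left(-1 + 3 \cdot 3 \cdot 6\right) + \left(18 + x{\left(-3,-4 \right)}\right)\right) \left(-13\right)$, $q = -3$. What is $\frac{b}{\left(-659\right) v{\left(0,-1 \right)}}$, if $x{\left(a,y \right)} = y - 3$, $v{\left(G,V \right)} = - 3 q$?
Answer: $\frac{832}{5931} \approx 0.14028$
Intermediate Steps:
$v{\left(G,V \right)} = 9$ ($v{\left(G,V \right)} = \left(-3\right) \left(-3\right) = 9$)
$x{\left(a,y \right)} = -3 + y$
$b = -832$ ($b = \left(\left(-1 + 3 \cdot 3 \cdot 6\right) + \left(18 - 7\right)\right) \left(-13\right) = \left(\left(-1 + 9 \cdot 6\right) + \left(18 - 7\right)\right) \left(-13\right) = \left(\left(-1 + 54\right) + 11\right) \left(-13\right) = \left(53 + 11\right) \left(-13\right) = 64 \left(-13\right) = -832$)
$\frac{b}{\left(-659\right) v{\left(0,-1 \right)}} = - \frac{832}{\left(-659\right) 9} = - \frac{832}{-5931} = \left(-832\right) \left(- \frac{1}{5931}\right) = \frac{832}{5931}$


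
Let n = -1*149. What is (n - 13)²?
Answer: 26244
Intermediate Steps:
n = -149
(n - 13)² = (-149 - 13)² = (-162)² = 26244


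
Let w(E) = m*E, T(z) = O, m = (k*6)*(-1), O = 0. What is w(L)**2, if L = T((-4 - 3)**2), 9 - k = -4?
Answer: 0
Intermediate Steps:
k = 13 (k = 9 - 1*(-4) = 9 + 4 = 13)
m = -78 (m = (13*6)*(-1) = 78*(-1) = -78)
T(z) = 0
L = 0
w(E) = -78*E
w(L)**2 = (-78*0)**2 = 0**2 = 0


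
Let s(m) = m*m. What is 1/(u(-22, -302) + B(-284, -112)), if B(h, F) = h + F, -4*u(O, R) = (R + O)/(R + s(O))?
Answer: -182/71991 ≈ -0.0025281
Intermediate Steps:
s(m) = m**2
u(O, R) = -(O + R)/(4*(R + O**2)) (u(O, R) = -(R + O)/(4*(R + O**2)) = -(O + R)/(4*(R + O**2)))
B(h, F) = F + h
1/(u(-22, -302) + B(-284, -112)) = 1/((-1*(-22) - 1*(-302))/(4*(-302 + (-22)**2)) + (-112 - 284)) = 1/((22 + 302)/(4*(-302 + 484)) - 396) = 1/((1/4)*324/182 - 396) = 1/((1/4)*(1/182)*324 - 396) = 1/(81/182 - 396) = 1/(-71991/182) = -182/71991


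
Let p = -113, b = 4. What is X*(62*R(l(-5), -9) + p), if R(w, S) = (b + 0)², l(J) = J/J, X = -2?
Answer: -1758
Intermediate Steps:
l(J) = 1
R(w, S) = 16 (R(w, S) = (4 + 0)² = 4² = 16)
X*(62*R(l(-5), -9) + p) = -2*(62*16 - 113) = -2*(992 - 113) = -2*879 = -1758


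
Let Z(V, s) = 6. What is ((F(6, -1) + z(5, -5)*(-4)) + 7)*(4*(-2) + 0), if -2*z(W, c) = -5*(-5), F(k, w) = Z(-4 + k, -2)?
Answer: -504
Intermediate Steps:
F(k, w) = 6
z(W, c) = -25/2 (z(W, c) = -(-5)*(-5)/2 = -1/2*25 = -25/2)
((F(6, -1) + z(5, -5)*(-4)) + 7)*(4*(-2) + 0) = ((6 - 25/2*(-4)) + 7)*(4*(-2) + 0) = ((6 + 50) + 7)*(-8 + 0) = (56 + 7)*(-8) = 63*(-8) = -504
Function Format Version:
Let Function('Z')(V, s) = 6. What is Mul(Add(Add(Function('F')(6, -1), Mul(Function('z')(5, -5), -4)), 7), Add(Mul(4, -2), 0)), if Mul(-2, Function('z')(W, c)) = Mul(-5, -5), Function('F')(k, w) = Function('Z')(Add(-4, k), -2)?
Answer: -504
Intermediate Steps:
Function('F')(k, w) = 6
Function('z')(W, c) = Rational(-25, 2) (Function('z')(W, c) = Mul(Rational(-1, 2), Mul(-5, -5)) = Mul(Rational(-1, 2), 25) = Rational(-25, 2))
Mul(Add(Add(Function('F')(6, -1), Mul(Function('z')(5, -5), -4)), 7), Add(Mul(4, -2), 0)) = Mul(Add(Add(6, Mul(Rational(-25, 2), -4)), 7), Add(Mul(4, -2), 0)) = Mul(Add(Add(6, 50), 7), Add(-8, 0)) = Mul(Add(56, 7), -8) = Mul(63, -8) = -504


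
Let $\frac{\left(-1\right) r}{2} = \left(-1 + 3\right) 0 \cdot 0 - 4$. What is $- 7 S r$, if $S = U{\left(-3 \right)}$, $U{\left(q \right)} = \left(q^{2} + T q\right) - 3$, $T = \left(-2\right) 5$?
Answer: $-2016$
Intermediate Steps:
$T = -10$
$U{\left(q \right)} = -3 + q^{2} - 10 q$ ($U{\left(q \right)} = \left(q^{2} - 10 q\right) - 3 = -3 + q^{2} - 10 q$)
$S = 36$ ($S = -3 + \left(-3\right)^{2} - -30 = -3 + 9 + 30 = 36$)
$r = 8$ ($r = - 2 \left(\left(-1 + 3\right) 0 \cdot 0 - 4\right) = - 2 \left(2 \cdot 0 \cdot 0 - 4\right) = - 2 \left(0 \cdot 0 - 4\right) = - 2 \left(0 - 4\right) = \left(-2\right) \left(-4\right) = 8$)
$- 7 S r = \left(-7\right) 36 \cdot 8 = \left(-252\right) 8 = -2016$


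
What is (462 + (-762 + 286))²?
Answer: 196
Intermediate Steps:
(462 + (-762 + 286))² = (462 - 476)² = (-14)² = 196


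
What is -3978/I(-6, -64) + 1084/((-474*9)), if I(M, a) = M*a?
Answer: -1448867/136512 ≈ -10.613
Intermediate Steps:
-3978/I(-6, -64) + 1084/((-474*9)) = -3978/((-6*(-64))) + 1084/((-474*9)) = -3978/384 + 1084/(-4266) = -3978*1/384 + 1084*(-1/4266) = -663/64 - 542/2133 = -1448867/136512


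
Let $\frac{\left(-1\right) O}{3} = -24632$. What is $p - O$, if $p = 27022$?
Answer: $-46874$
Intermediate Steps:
$O = 73896$ ($O = \left(-3\right) \left(-24632\right) = 73896$)
$p - O = 27022 - 73896 = -46874$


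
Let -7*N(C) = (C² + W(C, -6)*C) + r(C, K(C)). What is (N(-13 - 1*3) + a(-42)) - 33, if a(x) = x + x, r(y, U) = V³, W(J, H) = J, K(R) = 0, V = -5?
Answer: -1206/7 ≈ -172.29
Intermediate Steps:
r(y, U) = -125 (r(y, U) = (-5)³ = -125)
a(x) = 2*x
N(C) = 125/7 - 2*C²/7 (N(C) = -((C² + C*C) - 125)/7 = -((C² + C²) - 125)/7 = -(2*C² - 125)/7 = -(-125 + 2*C²)/7 = 125/7 - 2*C²/7)
(N(-13 - 1*3) + a(-42)) - 33 = ((125/7 - 2*(-13 - 1*3)²/7) + 2*(-42)) - 33 = ((125/7 - 2*(-13 - 3)²/7) - 84) - 33 = ((125/7 - 2/7*(-16)²) - 84) - 33 = ((125/7 - 2/7*256) - 84) - 33 = ((125/7 - 512/7) - 84) - 33 = (-387/7 - 84) - 33 = -975/7 - 33 = -1206/7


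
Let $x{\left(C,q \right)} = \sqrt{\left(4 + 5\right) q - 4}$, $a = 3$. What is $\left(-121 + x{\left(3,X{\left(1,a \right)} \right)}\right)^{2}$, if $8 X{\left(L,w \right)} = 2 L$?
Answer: $\frac{\left(242 - i \sqrt{7}\right)^{2}}{4} \approx 14639.0 - 320.14 i$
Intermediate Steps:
$X{\left(L,w \right)} = \frac{L}{4}$ ($X{\left(L,w \right)} = \frac{2 L}{8} = \frac{L}{4}$)
$x{\left(C,q \right)} = \sqrt{-4 + 9 q}$ ($x{\left(C,q \right)} = \sqrt{9 q - 4} = \sqrt{-4 + 9 q}$)
$\left(-121 + x{\left(3,X{\left(1,a \right)} \right)}\right)^{2} = \left(-121 + \sqrt{-4 + 9 \cdot \frac{1}{4} \cdot 1}\right)^{2} = \left(-121 + \sqrt{-4 + 9 \cdot \frac{1}{4}}\right)^{2} = \left(-121 + \sqrt{-4 + \frac{9}{4}}\right)^{2} = \left(-121 + \sqrt{- \frac{7}{4}}\right)^{2} = \left(-121 + \frac{i \sqrt{7}}{2}\right)^{2}$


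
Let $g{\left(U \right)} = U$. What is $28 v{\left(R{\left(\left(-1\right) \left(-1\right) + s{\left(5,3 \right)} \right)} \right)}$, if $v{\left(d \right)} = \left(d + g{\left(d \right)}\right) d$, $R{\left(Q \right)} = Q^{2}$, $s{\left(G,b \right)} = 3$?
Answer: $14336$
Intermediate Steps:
$v{\left(d \right)} = 2 d^{2}$ ($v{\left(d \right)} = \left(d + d\right) d = 2 d d = 2 d^{2}$)
$28 v{\left(R{\left(\left(-1\right) \left(-1\right) + s{\left(5,3 \right)} \right)} \right)} = 28 \cdot 2 \left(\left(\left(-1\right) \left(-1\right) + 3\right)^{2}\right)^{2} = 28 \cdot 2 \left(\left(1 + 3\right)^{2}\right)^{2} = 28 \cdot 2 \left(4^{2}\right)^{2} = 28 \cdot 2 \cdot 16^{2} = 28 \cdot 2 \cdot 256 = 28 \cdot 512 = 14336$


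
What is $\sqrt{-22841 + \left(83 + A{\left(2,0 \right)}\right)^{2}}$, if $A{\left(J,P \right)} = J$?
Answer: $16 i \sqrt{61} \approx 124.96 i$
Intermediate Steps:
$\sqrt{-22841 + \left(83 + A{\left(2,0 \right)}\right)^{2}} = \sqrt{-22841 + \left(83 + 2\right)^{2}} = \sqrt{-22841 + 85^{2}} = \sqrt{-22841 + 7225} = \sqrt{-15616} = 16 i \sqrt{61}$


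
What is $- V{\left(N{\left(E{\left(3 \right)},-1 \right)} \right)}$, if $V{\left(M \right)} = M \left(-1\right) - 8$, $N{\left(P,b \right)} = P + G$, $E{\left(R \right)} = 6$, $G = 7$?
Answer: $21$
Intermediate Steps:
$N{\left(P,b \right)} = 7 + P$ ($N{\left(P,b \right)} = P + 7 = 7 + P$)
$V{\left(M \right)} = -8 - M$ ($V{\left(M \right)} = - M - 8 = -8 - M$)
$- V{\left(N{\left(E{\left(3 \right)},-1 \right)} \right)} = - (-8 - \left(7 + 6\right)) = - (-8 - 13) = \left(-1\right) \left(-21\right) = 21$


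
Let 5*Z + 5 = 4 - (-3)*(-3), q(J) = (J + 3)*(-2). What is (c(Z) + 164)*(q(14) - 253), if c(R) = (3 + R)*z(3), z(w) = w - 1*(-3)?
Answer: -48790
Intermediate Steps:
q(J) = -6 - 2*J (q(J) = (3 + J)*(-2) = -6 - 2*J)
Z = -2 (Z = -1 + (4 - (-3)*(-3))/5 = -1 + (4 - 1*9)/5 = -1 + (4 - 9)/5 = -1 + (1/5)*(-5) = -1 - 1 = -2)
z(w) = 3 + w (z(w) = w + 3 = 3 + w)
c(R) = 18 + 6*R (c(R) = (3 + R)*(3 + 3) = (3 + R)*6 = 18 + 6*R)
(c(Z) + 164)*(q(14) - 253) = ((18 + 6*(-2)) + 164)*((-6 - 2*14) - 253) = ((18 - 12) + 164)*((-6 - 28) - 253) = (6 + 164)*(-34 - 253) = 170*(-287) = -48790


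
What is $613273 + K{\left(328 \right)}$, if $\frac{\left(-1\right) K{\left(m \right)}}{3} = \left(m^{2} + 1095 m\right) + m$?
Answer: $-787943$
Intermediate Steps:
$K{\left(m \right)} = - 3288 m - 3 m^{2}$ ($K{\left(m \right)} = - 3 \left(\left(m^{2} + 1095 m\right) + m\right) = - 3 \left(m^{2} + 1096 m\right) = - 3288 m - 3 m^{2}$)
$613273 + K{\left(328 \right)} = 613273 - 984 \left(1096 + 328\right) = 613273 - 984 \cdot 1424 = 613273 - 1401216 = -787943$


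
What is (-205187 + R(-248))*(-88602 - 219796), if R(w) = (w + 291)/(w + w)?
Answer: 15693263216205/248 ≈ 6.3279e+10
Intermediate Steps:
R(w) = (291 + w)/(2*w) (R(w) = (291 + w)/((2*w)) = (291 + w)*(1/(2*w)) = (291 + w)/(2*w))
(-205187 + R(-248))*(-88602 - 219796) = (-205187 + (½)*(291 - 248)/(-248))*(-88602 - 219796) = (-205187 + (½)*(-1/248)*43)*(-308398) = (-205187 - 43/496)*(-308398) = -101772795/496*(-308398) = 15693263216205/248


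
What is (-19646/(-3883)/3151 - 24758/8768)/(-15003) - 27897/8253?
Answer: -1655167770529871/489689206737696 ≈ -3.3800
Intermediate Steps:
(-19646/(-3883)/3151 - 24758/8768)/(-15003) - 27897/8253 = (-19646*(-1/3883)*(1/3151) - 24758*1/8768)*(-1/15003) - 27897*1/8253 = ((1786/353)*(1/3151) - 12379/4384)*(-1/15003) - 9299/2751 = (1786/1112303 - 12379/4384)*(-1/15003) - 9299/2751 = -100447949/35593696*(-1/15003) - 9299/2751 = 100447949/534012221088 - 9299/2751 = -1655167770529871/489689206737696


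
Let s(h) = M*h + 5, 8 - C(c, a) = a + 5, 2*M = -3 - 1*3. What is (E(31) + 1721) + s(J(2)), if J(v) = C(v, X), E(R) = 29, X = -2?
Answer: 1740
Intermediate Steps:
M = -3 (M = (-3 - 1*3)/2 = (-3 - 3)/2 = (½)*(-6) = -3)
C(c, a) = 3 - a (C(c, a) = 8 - (a + 5) = 8 - (5 + a) = 8 + (-5 - a) = 3 - a)
J(v) = 5 (J(v) = 3 - 1*(-2) = 3 + 2 = 5)
s(h) = 5 - 3*h (s(h) = -3*h + 5 = 5 - 3*h)
(E(31) + 1721) + s(J(2)) = (29 + 1721) + (5 - 3*5) = 1750 + (5 - 15) = 1750 - 10 = 1740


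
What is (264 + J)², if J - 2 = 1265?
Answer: 2343961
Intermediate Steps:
J = 1267 (J = 2 + 1265 = 1267)
(264 + J)² = (264 + 1267)² = 1531² = 2343961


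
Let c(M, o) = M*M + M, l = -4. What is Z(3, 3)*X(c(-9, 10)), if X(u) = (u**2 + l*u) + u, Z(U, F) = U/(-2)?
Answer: -7452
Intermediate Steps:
Z(U, F) = -U/2 (Z(U, F) = U*(-1/2) = -U/2)
c(M, o) = M + M**2 (c(M, o) = M**2 + M = M + M**2)
X(u) = u**2 - 3*u (X(u) = (u**2 - 4*u) + u = u**2 - 3*u)
Z(3, 3)*X(c(-9, 10)) = (-1/2*3)*((-9*(1 - 9))*(-3 - 9*(1 - 9))) = -3*(-9*(-8))*(-3 - 9*(-8))/2 = -108*(-3 + 72) = -108*69 = -3/2*4968 = -7452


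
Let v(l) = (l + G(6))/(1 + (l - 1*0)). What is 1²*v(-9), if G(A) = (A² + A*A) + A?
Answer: -69/8 ≈ -8.6250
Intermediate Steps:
G(A) = A + 2*A² (G(A) = (A² + A²) + A = 2*A² + A = A + 2*A²)
v(l) = (78 + l)/(1 + l) (v(l) = (l + 6*(1 + 2*6))/(1 + (l - 1*0)) = (l + 6*(1 + 12))/(1 + (l + 0)) = (l + 6*13)/(1 + l) = (l + 78)/(1 + l) = (78 + l)/(1 + l))
1²*v(-9) = 1²*((78 - 9)/(1 - 9)) = 1*(69/(-8)) = 1*(-⅛*69) = 1*(-69/8) = -69/8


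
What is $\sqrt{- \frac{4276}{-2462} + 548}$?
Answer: $\frac{\sqrt{833049706}}{1231} \approx 23.446$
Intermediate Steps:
$\sqrt{- \frac{4276}{-2462} + 548} = \sqrt{\left(-4276\right) \left(- \frac{1}{2462}\right) + 548} = \sqrt{\frac{2138}{1231} + 548} = \sqrt{\frac{676726}{1231}} = \frac{\sqrt{833049706}}{1231}$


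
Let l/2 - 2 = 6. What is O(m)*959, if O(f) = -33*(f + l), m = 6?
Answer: -696234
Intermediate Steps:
l = 16 (l = 4 + 2*6 = 4 + 12 = 16)
O(f) = -528 - 33*f (O(f) = -33*(f + 16) = -33*(16 + f) = -528 - 33*f)
O(m)*959 = (-528 - 33*6)*959 = (-528 - 198)*959 = -726*959 = -696234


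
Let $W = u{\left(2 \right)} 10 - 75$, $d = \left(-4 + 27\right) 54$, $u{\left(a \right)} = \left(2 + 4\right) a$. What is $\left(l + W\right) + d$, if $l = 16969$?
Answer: $18256$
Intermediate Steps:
$u{\left(a \right)} = 6 a$
$d = 1242$ ($d = 23 \cdot 54 = 1242$)
$W = 45$ ($W = 6 \cdot 2 \cdot 10 - 75 = 12 \cdot 10 - 75 = 120 - 75 = 45$)
$\left(l + W\right) + d = \left(16969 + 45\right) + 1242 = 17014 + 1242 = 18256$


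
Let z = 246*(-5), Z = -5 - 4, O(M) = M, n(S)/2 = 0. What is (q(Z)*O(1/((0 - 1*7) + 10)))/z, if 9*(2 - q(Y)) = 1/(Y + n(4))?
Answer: -163/298890 ≈ -0.00054535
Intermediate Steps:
n(S) = 0 (n(S) = 2*0 = 0)
Z = -9
q(Y) = 2 - 1/(9*Y) (q(Y) = 2 - 1/(9*(Y + 0)) = 2 - 1/(9*Y))
z = -1230
(q(Z)*O(1/((0 - 1*7) + 10)))/z = ((2 - 1/9/(-9))/((0 - 1*7) + 10))/(-1230) = ((2 - 1/9*(-1/9))/((0 - 7) + 10))*(-1/1230) = ((2 + 1/81)/(-7 + 10))*(-1/1230) = ((163/81)/3)*(-1/1230) = ((163/81)*(1/3))*(-1/1230) = (163/243)*(-1/1230) = -163/298890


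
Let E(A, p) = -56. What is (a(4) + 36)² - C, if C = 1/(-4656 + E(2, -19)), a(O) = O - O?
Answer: 6106753/4712 ≈ 1296.0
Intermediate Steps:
a(O) = 0
C = -1/4712 (C = 1/(-4656 - 56) = 1/(-4712) = -1/4712 ≈ -0.00021222)
(a(4) + 36)² - C = (0 + 36)² - 1*(-1/4712) = 36² + 1/4712 = 1296 + 1/4712 = 6106753/4712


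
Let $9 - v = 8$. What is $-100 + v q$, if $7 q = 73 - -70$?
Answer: $- \frac{557}{7} \approx -79.571$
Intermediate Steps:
$v = 1$ ($v = 9 - 8 = 1$)
$q = \frac{143}{7}$ ($q = \frac{73 - -70}{7} = \frac{73 + 70}{7} = \frac{1}{7} \cdot 143 = \frac{143}{7} \approx 20.429$)
$-100 + v q = -100 + 1 \cdot \frac{143}{7} = -100 + \frac{143}{7} = - \frac{557}{7}$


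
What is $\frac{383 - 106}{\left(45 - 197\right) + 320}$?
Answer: $\frac{277}{168} \approx 1.6488$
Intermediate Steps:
$\frac{383 - 106}{\left(45 - 197\right) + 320} = \frac{277}{-152 + 320} = \frac{277}{168}$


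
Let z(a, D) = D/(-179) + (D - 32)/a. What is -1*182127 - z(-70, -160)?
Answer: -1141048439/6265 ≈ -1.8213e+5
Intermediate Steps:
z(a, D) = -D/179 + (-32 + D)/a (z(a, D) = D*(-1/179) + (-32 + D)/a = -D/179 + (-32 + D)/a)
-1*182127 - z(-70, -160) = -1*182127 - (-32 - 160 - 1/179*(-160)*(-70))/(-70) = -182127 - (-1)*(-32 - 160 - 11200/179)/70 = -182127 - (-1)*(-45568)/(70*179) = -182127 - 1*22784/6265 = -182127 - 22784/6265 = -1141048439/6265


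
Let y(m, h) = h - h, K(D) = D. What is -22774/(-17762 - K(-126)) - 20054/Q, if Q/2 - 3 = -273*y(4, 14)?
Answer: -88383925/26454 ≈ -3341.0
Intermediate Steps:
y(m, h) = 0
Q = 6 (Q = 6 + 2*(-273*0) = 6 + 2*0 = 6 + 0 = 6)
-22774/(-17762 - K(-126)) - 20054/Q = -22774/(-17762 - 1*(-126)) - 20054/6 = -22774/(-17762 + 126) - 20054*1/6 = -22774/(-17636) - 10027/3 = -22774*(-1/17636) - 10027/3 = 11387/8818 - 10027/3 = -88383925/26454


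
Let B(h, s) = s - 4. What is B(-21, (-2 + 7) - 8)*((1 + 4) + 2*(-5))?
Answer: 35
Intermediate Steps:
B(h, s) = -4 + s
B(-21, (-2 + 7) - 8)*((1 + 4) + 2*(-5)) = (-4 + ((-2 + 7) - 8))*((1 + 4) + 2*(-5)) = (-4 + (5 - 8))*(5 - 10) = (-4 - 3)*(-5) = -7*(-5) = 35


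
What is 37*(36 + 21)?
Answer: 2109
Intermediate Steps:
37*(36 + 21) = 37*57 = 2109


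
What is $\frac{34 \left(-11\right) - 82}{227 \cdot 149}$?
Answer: $- \frac{456}{33823} \approx -0.013482$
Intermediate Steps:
$\frac{34 \left(-11\right) - 82}{227 \cdot 149} = \frac{-374 - 82}{33823} = \left(-456\right) \frac{1}{33823} = - \frac{456}{33823}$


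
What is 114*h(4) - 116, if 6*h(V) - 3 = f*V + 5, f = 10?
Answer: 796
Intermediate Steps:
h(V) = 4/3 + 5*V/3 (h(V) = ½ + (10*V + 5)/6 = ½ + (5 + 10*V)/6 = ½ + (⅚ + 5*V/3) = 4/3 + 5*V/3)
114*h(4) - 116 = 114*(4/3 + (5/3)*4) - 116 = 114*(4/3 + 20/3) - 116 = 114*8 - 116 = 912 - 116 = 796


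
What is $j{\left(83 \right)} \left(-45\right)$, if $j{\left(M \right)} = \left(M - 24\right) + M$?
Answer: $-6390$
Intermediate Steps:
$j{\left(M \right)} = -24 + 2 M$ ($j{\left(M \right)} = \left(-24 + M\right) + M = -24 + 2 M$)
$j{\left(83 \right)} \left(-45\right) = \left(-24 + 2 \cdot 83\right) \left(-45\right) = \left(-24 + 166\right) \left(-45\right) = 142 \left(-45\right) = -6390$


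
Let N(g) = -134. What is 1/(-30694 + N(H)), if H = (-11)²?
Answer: -1/30828 ≈ -3.2438e-5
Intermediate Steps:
H = 121
1/(-30694 + N(H)) = 1/(-30694 - 134) = 1/(-30828) = -1/30828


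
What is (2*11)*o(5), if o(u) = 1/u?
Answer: 22/5 ≈ 4.4000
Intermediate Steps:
(2*11)*o(5) = (2*11)/5 = 22*(⅕) = 22/5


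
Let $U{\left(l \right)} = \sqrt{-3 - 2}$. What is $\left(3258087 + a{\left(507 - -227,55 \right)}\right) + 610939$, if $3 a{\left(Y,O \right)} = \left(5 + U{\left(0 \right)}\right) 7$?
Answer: $\frac{11607113}{3} + \frac{7 i \sqrt{5}}{3} \approx 3.869 \cdot 10^{6} + 5.2175 i$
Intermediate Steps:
$U{\left(l \right)} = i \sqrt{5}$ ($U{\left(l \right)} = \sqrt{-5} = i \sqrt{5}$)
$a{\left(Y,O \right)} = \frac{35}{3} + \frac{7 i \sqrt{5}}{3}$ ($a{\left(Y,O \right)} = \frac{\left(5 + i \sqrt{5}\right) 7}{3} = \frac{35 + 7 i \sqrt{5}}{3} = \frac{35}{3} + \frac{7 i \sqrt{5}}{3}$)
$\left(3258087 + a{\left(507 - -227,55 \right)}\right) + 610939 = \left(3258087 + \left(\frac{35}{3} + \frac{7 i \sqrt{5}}{3}\right)\right) + 610939 = \left(\frac{9774296}{3} + \frac{7 i \sqrt{5}}{3}\right) + 610939 = \frac{11607113}{3} + \frac{7 i \sqrt{5}}{3}$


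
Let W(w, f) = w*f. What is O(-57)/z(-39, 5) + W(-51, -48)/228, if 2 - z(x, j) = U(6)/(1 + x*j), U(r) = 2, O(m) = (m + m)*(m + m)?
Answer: 7997136/1235 ≈ 6475.4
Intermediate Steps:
O(m) = 4*m**2 (O(m) = (2*m)*(2*m) = 4*m**2)
W(w, f) = f*w
z(x, j) = 2 - 2/(1 + j*x) (z(x, j) = 2 - 2/(1 + x*j) = 2 - 2/(1 + j*x))
O(-57)/z(-39, 5) + W(-51, -48)/228 = (4*(-57)**2)/((2*5*(-39)/(1 + 5*(-39)))) - 48*(-51)/228 = (4*3249)/((2*5*(-39)/(1 - 195))) + 2448*(1/228) = 12996/((2*5*(-39)/(-194))) + 204/19 = 12996/((2*5*(-39)*(-1/194))) + 204/19 = 12996/(195/97) + 204/19 = 12996*(97/195) + 204/19 = 420204/65 + 204/19 = 7997136/1235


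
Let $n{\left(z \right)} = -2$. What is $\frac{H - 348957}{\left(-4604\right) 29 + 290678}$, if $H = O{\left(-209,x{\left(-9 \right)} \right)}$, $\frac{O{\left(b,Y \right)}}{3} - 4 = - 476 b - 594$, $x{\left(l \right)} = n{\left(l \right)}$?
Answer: $- \frac{52275}{157162} \approx -0.33262$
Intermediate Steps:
$x{\left(l \right)} = -2$
$O{\left(b,Y \right)} = -1770 - 1428 b$ ($O{\left(b,Y \right)} = 12 + 3 \left(- 476 b - 594\right) = 12 + 3 \left(-594 - 476 b\right) = 12 - \left(1782 + 1428 b\right) = -1770 - 1428 b$)
$H = 296682$ ($H = -1770 - -298452 = -1770 + 298452 = 296682$)
$\frac{H - 348957}{\left(-4604\right) 29 + 290678} = \frac{296682 - 348957}{\left(-4604\right) 29 + 290678} = - \frac{52275}{-133516 + 290678} = - \frac{52275}{157162}$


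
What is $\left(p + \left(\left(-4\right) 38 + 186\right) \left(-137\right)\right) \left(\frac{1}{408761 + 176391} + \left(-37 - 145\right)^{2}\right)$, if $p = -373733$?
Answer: $- \frac{7334191879687959}{585152} \approx -1.2534 \cdot 10^{10}$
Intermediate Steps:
$\left(p + \left(\left(-4\right) 38 + 186\right) \left(-137\right)\right) \left(\frac{1}{408761 + 176391} + \left(-37 - 145\right)^{2}\right) = \left(-373733 + \left(\left(-4\right) 38 + 186\right) \left(-137\right)\right) \left(\frac{1}{408761 + 176391} + \left(-37 - 145\right)^{2}\right) = \left(-373733 + \left(-152 + 186\right) \left(-137\right)\right) \left(\frac{1}{585152} + \left(-182\right)^{2}\right) = \left(-373733 + 34 \left(-137\right)\right) \left(\frac{1}{585152} + 33124\right) = \left(-373733 - 4658\right) \frac{19382574849}{585152} = \left(-378391\right) \frac{19382574849}{585152} = - \frac{7334191879687959}{585152}$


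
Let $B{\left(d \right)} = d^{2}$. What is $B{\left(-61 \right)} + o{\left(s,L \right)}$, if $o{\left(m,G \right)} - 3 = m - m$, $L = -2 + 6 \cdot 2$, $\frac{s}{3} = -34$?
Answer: $3724$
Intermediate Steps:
$s = -102$ ($s = 3 \left(-34\right) = -102$)
$L = 10$ ($L = -2 + 12 = 10$)
$o{\left(m,G \right)} = 3$ ($o{\left(m,G \right)} = 3 + \left(m - m\right) = 3 + 0 = 3$)
$B{\left(-61 \right)} + o{\left(s,L \right)} = \left(-61\right)^{2} + 3 = 3721 + 3 = 3724$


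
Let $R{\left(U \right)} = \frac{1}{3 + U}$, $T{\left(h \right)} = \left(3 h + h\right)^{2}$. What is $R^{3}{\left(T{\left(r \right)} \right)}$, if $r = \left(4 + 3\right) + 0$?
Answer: $\frac{1}{487443403} \approx 2.0515 \cdot 10^{-9}$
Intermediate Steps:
$r = 7$ ($r = 7 + 0 = 7$)
$T{\left(h \right)} = 16 h^{2}$ ($T{\left(h \right)} = \left(4 h\right)^{2} = 16 h^{2}$)
$R^{3}{\left(T{\left(r \right)} \right)} = \left(\frac{1}{3 + 16 \cdot 7^{2}}\right)^{3} = \left(\frac{1}{3 + 16 \cdot 49}\right)^{3} = \left(\frac{1}{3 + 784}\right)^{3} = \left(\frac{1}{787}\right)^{3} = \frac{1}{487443403}$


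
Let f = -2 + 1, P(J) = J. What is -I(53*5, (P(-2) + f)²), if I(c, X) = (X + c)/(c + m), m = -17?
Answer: -137/124 ≈ -1.1048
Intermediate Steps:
f = -1
I(c, X) = (X + c)/(-17 + c) (I(c, X) = (X + c)/(c - 17) = (X + c)/(-17 + c))
-I(53*5, (P(-2) + f)²) = -((-2 - 1)² + 53*5)/(-17 + 53*5) = -((-3)² + 265)/(-17 + 265) = -(9 + 265)/248 = -274/248 = -1*137/124 = -137/124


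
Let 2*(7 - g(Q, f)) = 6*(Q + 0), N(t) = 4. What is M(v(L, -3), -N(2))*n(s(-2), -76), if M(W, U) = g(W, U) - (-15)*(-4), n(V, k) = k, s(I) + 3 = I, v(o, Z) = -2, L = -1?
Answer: 3572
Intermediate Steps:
s(I) = -3 + I
g(Q, f) = 7 - 3*Q (g(Q, f) = 7 - 3*(Q + 0) = 7 - 3*Q)
M(W, U) = -53 - 3*W (M(W, U) = (7 - 3*W) - (-15)*(-4) = (7 - 3*W) - 5*12 = (7 - 3*W) - 60 = -53 - 3*W)
M(v(L, -3), -N(2))*n(s(-2), -76) = (-53 - 3*(-2))*(-76) = (-53 + 6)*(-76) = -47*(-76) = 3572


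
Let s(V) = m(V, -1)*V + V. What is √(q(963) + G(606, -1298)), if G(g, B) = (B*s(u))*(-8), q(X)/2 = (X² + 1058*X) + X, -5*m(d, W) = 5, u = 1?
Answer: 6*√108177 ≈ 1973.4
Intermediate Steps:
m(d, W) = -1 (m(d, W) = -⅕*5 = -1)
q(X) = 2*X² + 2118*X (q(X) = 2*((X² + 1058*X) + X) = 2*(X² + 1059*X) = 2*X² + 2118*X)
s(V) = 0 (s(V) = -V + V = 0)
G(g, B) = 0 (G(g, B) = (B*0)*(-8) = 0*(-8) = 0)
√(q(963) + G(606, -1298)) = √(2*963*(1059 + 963) + 0) = √(2*963*2022 + 0) = √(3894372 + 0) = √3894372 = 6*√108177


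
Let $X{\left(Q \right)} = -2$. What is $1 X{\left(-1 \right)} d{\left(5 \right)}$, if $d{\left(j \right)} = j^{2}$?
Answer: $-50$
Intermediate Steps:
$1 X{\left(-1 \right)} d{\left(5 \right)} = 1 \left(-2\right) 5^{2} = \left(-2\right) 25 = -50$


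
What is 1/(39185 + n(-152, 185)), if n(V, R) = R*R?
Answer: 1/73410 ≈ 1.3622e-5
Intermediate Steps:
n(V, R) = R²
1/(39185 + n(-152, 185)) = 1/(39185 + 185²) = 1/(39185 + 34225) = 1/73410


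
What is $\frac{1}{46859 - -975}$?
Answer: $\frac{1}{47834} \approx 2.0906 \cdot 10^{-5}$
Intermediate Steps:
$\frac{1}{46859 - -975} = \frac{1}{46859 + 975} = \frac{1}{47834}$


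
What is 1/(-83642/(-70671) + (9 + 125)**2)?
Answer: 70671/1269052118 ≈ 5.5688e-5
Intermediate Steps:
1/(-83642/(-70671) + (9 + 125)**2) = 1/(-83642*(-1/70671) + 134**2) = 1/(83642/70671 + 17956) = 1/(1269052118/70671) = 70671/1269052118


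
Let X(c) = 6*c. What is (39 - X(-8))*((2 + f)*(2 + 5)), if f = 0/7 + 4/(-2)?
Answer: 0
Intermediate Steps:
f = -2 (f = 0*(1/7) + 4*(-1/2) = 0 - 2 = -2)
(39 - X(-8))*((2 + f)*(2 + 5)) = (39 - 6*(-8))*((2 - 2)*(2 + 5)) = (39 - 1*(-48))*(0*7) = (39 + 48)*0 = 87*0 = 0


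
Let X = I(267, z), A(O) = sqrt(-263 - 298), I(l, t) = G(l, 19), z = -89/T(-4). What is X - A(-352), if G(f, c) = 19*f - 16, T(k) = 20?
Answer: 5057 - I*sqrt(561) ≈ 5057.0 - 23.685*I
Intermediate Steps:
G(f, c) = -16 + 19*f
z = -89/20 ≈ -4.4500
I(l, t) = -16 + 19*l
A(O) = I*sqrt(561) (A(O) = sqrt(-561) = I*sqrt(561))
X = 5057 (X = -16 + 19*267 = -16 + 5073 = 5057)
X - A(-352) = 5057 - I*sqrt(561)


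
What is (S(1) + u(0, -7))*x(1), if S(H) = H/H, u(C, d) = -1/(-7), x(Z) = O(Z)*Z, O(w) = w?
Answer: 8/7 ≈ 1.1429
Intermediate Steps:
x(Z) = Z**2 (x(Z) = Z*Z = Z**2)
u(C, d) = 1/7 (u(C, d) = -1*(-1/7) = 1/7)
S(H) = 1
(S(1) + u(0, -7))*x(1) = (1 + 1/7)*1**2 = (8/7)*1 = 8/7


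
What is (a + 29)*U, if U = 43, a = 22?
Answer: 2193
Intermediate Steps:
(a + 29)*U = (22 + 29)*43 = 51*43 = 2193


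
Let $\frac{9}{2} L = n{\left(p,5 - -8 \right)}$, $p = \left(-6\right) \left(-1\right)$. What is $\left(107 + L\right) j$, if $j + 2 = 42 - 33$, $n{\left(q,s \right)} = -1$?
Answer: $\frac{6727}{9} \approx 747.44$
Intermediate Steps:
$p = 6$
$j = 7$ ($j = -2 + \left(42 - 33\right) = -2 + 9 = 7$)
$L = - \frac{2}{9}$ ($L = \frac{2}{9} \left(-1\right) = - \frac{2}{9} \approx -0.22222$)
$\left(107 + L\right) j = \left(107 - \frac{2}{9}\right) 7 = \frac{961}{9} \cdot 7 = \frac{6727}{9}$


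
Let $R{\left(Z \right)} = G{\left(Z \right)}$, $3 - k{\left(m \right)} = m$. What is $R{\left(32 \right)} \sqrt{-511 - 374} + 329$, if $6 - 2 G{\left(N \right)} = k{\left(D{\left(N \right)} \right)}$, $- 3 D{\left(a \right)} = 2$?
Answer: $329 + \frac{7 i \sqrt{885}}{6} \approx 329.0 + 34.707 i$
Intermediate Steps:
$D{\left(a \right)} = - \frac{2}{3}$ ($D{\left(a \right)} = \left(- \frac{1}{3}\right) 2 = - \frac{2}{3}$)
$k{\left(m \right)} = 3 - m$
$G{\left(N \right)} = \frac{7}{6}$ ($G{\left(N \right)} = 3 - \frac{3 - - \frac{2}{3}}{2} = 3 - \frac{3 + \frac{2}{3}}{2} = 3 - \frac{11}{6} = \frac{7}{6}$)
$R{\left(Z \right)} = \frac{7}{6}$
$R{\left(32 \right)} \sqrt{-511 - 374} + 329 = \frac{7 \sqrt{-511 - 374}}{6} + 329 = \frac{7 \sqrt{-885}}{6} + 329 = \frac{7 i \sqrt{885}}{6} + 329 = 329 + \frac{7 i \sqrt{885}}{6}$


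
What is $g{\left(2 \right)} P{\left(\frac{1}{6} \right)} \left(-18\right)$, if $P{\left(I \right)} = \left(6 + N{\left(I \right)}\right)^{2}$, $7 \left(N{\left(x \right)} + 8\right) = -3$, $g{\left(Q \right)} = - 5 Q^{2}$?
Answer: $\frac{104040}{49} \approx 2123.3$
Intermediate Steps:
$N{\left(x \right)} = - \frac{59}{7}$ ($N{\left(x \right)} = -8 + \frac{1}{7} \left(-3\right) = -8 - \frac{3}{7} = - \frac{59}{7}$)
$P{\left(I \right)} = \frac{289}{49}$ ($P{\left(I \right)} = \left(6 - \frac{59}{7}\right)^{2} = \left(- \frac{17}{7}\right)^{2} = \frac{289}{49}$)
$g{\left(2 \right)} P{\left(\frac{1}{6} \right)} \left(-18\right) = - 5 \cdot 2^{2} \cdot \frac{289}{49} \left(-18\right) = \left(-5\right) 4 \cdot \frac{289}{49} \left(-18\right) = \left(-20\right) \frac{289}{49} \left(-18\right) = \left(- \frac{5780}{49}\right) \left(-18\right) = \frac{104040}{49}$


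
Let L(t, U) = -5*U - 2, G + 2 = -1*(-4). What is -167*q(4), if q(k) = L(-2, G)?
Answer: 2004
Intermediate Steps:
G = 2 (G = -2 - 1*(-4) = -2 + 4 = 2)
L(t, U) = -2 - 5*U
q(k) = -12 (q(k) = -2 - 5*2 = -2 - 10 = -12)
-167*q(4) = -167*(-12) = 2004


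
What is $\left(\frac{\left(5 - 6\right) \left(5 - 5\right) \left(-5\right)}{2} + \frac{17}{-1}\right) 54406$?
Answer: $-924902$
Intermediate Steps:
$\left(\frac{\left(5 - 6\right) \left(5 - 5\right) \left(-5\right)}{2} + \frac{17}{-1}\right) 54406 = \left(\left(-1\right) 0 \left(-5\right) \frac{1}{2} + 17 \left(-1\right)\right) 54406 = \left(0 \left(-5\right) \frac{1}{2} - 17\right) 54406 = \left(0 \cdot \frac{1}{2} - 17\right) 54406 = \left(0 - 17\right) 54406 = \left(-17\right) 54406 = -924902$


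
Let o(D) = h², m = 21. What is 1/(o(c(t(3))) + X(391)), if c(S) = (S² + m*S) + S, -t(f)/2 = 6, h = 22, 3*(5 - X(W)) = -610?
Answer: 3/2077 ≈ 0.0014444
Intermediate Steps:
X(W) = 625/3 (X(W) = 5 - ⅓*(-610) = 5 + 610/3 = 625/3)
t(f) = -12 (t(f) = -2*6 = -12)
c(S) = S² + 22*S (c(S) = (S² + 21*S) + S = S² + 22*S)
o(D) = 484 (o(D) = 22² = 484)
1/(o(c(t(3))) + X(391)) = 1/(484 + 625/3) = 1/(2077/3) = 3/2077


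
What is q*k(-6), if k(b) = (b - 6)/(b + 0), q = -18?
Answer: -36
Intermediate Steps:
k(b) = (-6 + b)/b
q*k(-6) = -18*(-6 - 6)/(-6) = -(-3)*(-12) = -18*2 = -36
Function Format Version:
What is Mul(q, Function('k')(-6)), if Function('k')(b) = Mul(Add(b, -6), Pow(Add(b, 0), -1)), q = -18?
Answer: -36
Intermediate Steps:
Function('k')(b) = Mul(Pow(b, -1), Add(-6, b)) (Function('k')(b) = Mul(Add(-6, b), Pow(b, -1)) = Mul(Pow(b, -1), Add(-6, b)))
Mul(q, Function('k')(-6)) = Mul(-18, Mul(Pow(-6, -1), Add(-6, -6))) = Mul(-18, Mul(Rational(-1, 6), -12)) = Mul(-18, 2) = -36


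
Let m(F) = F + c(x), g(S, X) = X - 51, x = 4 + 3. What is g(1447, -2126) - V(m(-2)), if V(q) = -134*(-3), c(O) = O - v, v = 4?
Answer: -2579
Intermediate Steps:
x = 7
g(S, X) = -51 + X
c(O) = -4 + O (c(O) = O - 1*4 = O - 4 = -4 + O)
m(F) = 3 + F (m(F) = F + (-4 + 7) = F + 3 = 3 + F)
V(q) = 402
g(1447, -2126) - V(m(-2)) = (-51 - 2126) - 1*402 = -2177 - 402 = -2579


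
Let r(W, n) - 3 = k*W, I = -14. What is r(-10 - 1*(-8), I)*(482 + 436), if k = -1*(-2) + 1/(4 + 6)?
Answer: -5508/5 ≈ -1101.6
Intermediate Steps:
k = 21/10 (k = 2 + 1/10 = 2 + ⅒ = 21/10 ≈ 2.1000)
r(W, n) = 3 + 21*W/10
r(-10 - 1*(-8), I)*(482 + 436) = (3 + 21*(-10 - 1*(-8))/10)*(482 + 436) = (3 + 21*(-10 + 8)/10)*918 = (3 + (21/10)*(-2))*918 = (3 - 21/5)*918 = -6/5*918 = -5508/5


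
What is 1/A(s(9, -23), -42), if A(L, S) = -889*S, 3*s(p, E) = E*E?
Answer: 1/37338 ≈ 2.6782e-5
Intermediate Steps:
s(p, E) = E²/3 (s(p, E) = (E*E)/3 = E²/3)
1/A(s(9, -23), -42) = 1/(-889*(-42)) = 1/37338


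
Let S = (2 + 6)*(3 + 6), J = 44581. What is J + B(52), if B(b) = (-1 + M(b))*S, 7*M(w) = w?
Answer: 315307/7 ≈ 45044.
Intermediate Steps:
M(w) = w/7
S = 72 (S = 8*9 = 72)
B(b) = -72 + 72*b/7 (B(b) = (-1 + b/7)*72 = -72 + 72*b/7)
J + B(52) = 44581 + (-72 + (72/7)*52) = 44581 + (-72 + 3744/7) = 44581 + 3240/7 = 315307/7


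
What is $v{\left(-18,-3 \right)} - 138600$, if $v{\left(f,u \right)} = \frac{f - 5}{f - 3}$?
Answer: $- \frac{2910577}{21} \approx -1.386 \cdot 10^{5}$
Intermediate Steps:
$v{\left(f,u \right)} = \frac{-5 + f}{-3 + f}$
$v{\left(-18,-3 \right)} - 138600 = \frac{-5 - 18}{-3 - 18} - 138600 = \frac{1}{-21} \left(-23\right) - 138600 = \left(- \frac{1}{21}\right) \left(-23\right) - 138600 = \frac{23}{21} - 138600 = - \frac{2910577}{21}$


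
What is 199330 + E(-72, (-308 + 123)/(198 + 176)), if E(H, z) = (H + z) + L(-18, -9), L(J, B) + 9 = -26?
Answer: 74509217/374 ≈ 1.9922e+5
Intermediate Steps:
L(J, B) = -35 (L(J, B) = -9 - 26 = -35)
E(H, z) = -35 + H + z (E(H, z) = (H + z) - 35 = -35 + H + z)
199330 + E(-72, (-308 + 123)/(198 + 176)) = 199330 + (-35 - 72 + (-308 + 123)/(198 + 176)) = 199330 + (-35 - 72 - 185/374) = 199330 - 40203/374 = 74509217/374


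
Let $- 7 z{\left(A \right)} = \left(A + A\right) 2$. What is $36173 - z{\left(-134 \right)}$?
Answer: $\frac{252675}{7} \approx 36096.0$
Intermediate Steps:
$z{\left(A \right)} = - \frac{4 A}{7}$ ($z{\left(A \right)} = - \frac{\left(A + A\right) 2}{7} = - \frac{2 A 2}{7} = - \frac{4 A}{7}$)
$36173 - z{\left(-134 \right)} = 36173 - \left(- \frac{4}{7}\right) \left(-134\right) = 36173 - \frac{536}{7} = \frac{252675}{7}$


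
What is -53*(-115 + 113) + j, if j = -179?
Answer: -73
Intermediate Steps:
-53*(-115 + 113) + j = -53*(-115 + 113) - 179 = -53*(-2) - 179 = 106 - 179 = -73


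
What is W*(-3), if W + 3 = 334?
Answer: -993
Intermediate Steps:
W = 331 (W = -3 + 334 = 331)
W*(-3) = 331*(-3) = -993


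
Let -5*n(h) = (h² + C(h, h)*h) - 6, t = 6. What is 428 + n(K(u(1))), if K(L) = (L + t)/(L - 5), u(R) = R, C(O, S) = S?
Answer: 17119/40 ≈ 427.98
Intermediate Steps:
K(L) = (6 + L)/(-5 + L) (K(L) = (L + 6)/(L - 5) = (6 + L)/(-5 + L))
n(h) = 6/5 - 2*h²/5 (n(h) = -((h² + h*h) - 6)/5 = -((h² + h²) - 6)/5 = -(2*h² - 6)/5 = -(-6 + 2*h²)/5 = 6/5 - 2*h²/5)
428 + n(K(u(1))) = 428 + (6/5 - 2*(6 + 1)²/(-5 + 1)²/5) = 428 + (6/5 - 2*(7/(-4))²/5) = 428 + (6/5 - 2*(-¼*7)²/5) = 428 + (6/5 - 2*(-7/4)²/5) = 428 + (6/5 - ⅖*49/16) = 428 + (6/5 - 49/40) = 428 - 1/40 = 17119/40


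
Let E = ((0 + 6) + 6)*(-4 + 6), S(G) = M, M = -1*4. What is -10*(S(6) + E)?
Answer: -200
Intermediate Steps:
M = -4
S(G) = -4
E = 24 (E = (6 + 6)*2 = 12*2 = 24)
-10*(S(6) + E) = -10*(-4 + 24) = -10*20 = -200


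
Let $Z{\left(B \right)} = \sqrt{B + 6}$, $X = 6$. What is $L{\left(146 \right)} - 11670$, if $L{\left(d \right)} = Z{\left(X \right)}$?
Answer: $-11670 + 2 \sqrt{3} \approx -11667.0$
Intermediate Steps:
$Z{\left(B \right)} = \sqrt{6 + B}$
$L{\left(d \right)} = 2 \sqrt{3}$ ($L{\left(d \right)} = \sqrt{6 + 6} = \sqrt{12} = 2 \sqrt{3}$)
$L{\left(146 \right)} - 11670 = 2 \sqrt{3} - 11670 = -11670 + 2 \sqrt{3}$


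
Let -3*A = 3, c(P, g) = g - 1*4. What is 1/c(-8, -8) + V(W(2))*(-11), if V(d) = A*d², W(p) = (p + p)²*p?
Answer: 135167/12 ≈ 11264.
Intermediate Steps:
c(P, g) = -4 + g (c(P, g) = g - 4 = -4 + g)
W(p) = 4*p³ (W(p) = (2*p)²*p = (4*p²)*p = 4*p³)
A = -1 (A = -⅓*3 = -1)
V(d) = -d²
1/c(-8, -8) + V(W(2))*(-11) = 1/(-4 - 8) - (4*2³)²*(-11) = 1/(-12) - (4*8)²*(-11) = -1/12 - 1*32²*(-11) = -1/12 - 1*1024*(-11) = -1/12 - 1024*(-11) = -1/12 + 11264 = 135167/12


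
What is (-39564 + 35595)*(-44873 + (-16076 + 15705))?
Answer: 179573436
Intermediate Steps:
(-39564 + 35595)*(-44873 + (-16076 + 15705)) = -3969*(-44873 - 371) = -3969*(-45244) = 179573436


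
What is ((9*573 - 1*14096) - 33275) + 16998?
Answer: -25216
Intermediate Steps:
((9*573 - 1*14096) - 33275) + 16998 = ((5157 - 14096) - 33275) + 16998 = (-8939 - 33275) + 16998 = -42214 + 16998 = -25216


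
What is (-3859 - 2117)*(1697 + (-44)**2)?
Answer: -21710808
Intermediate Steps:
(-3859 - 2117)*(1697 + (-44)**2) = -5976*(1697 + 1936) = -5976*3633 = -21710808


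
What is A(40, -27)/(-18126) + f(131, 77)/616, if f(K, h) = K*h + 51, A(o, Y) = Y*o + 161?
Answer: 46081873/2791404 ≈ 16.508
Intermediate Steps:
A(o, Y) = 161 + Y*o
f(K, h) = 51 + K*h
A(40, -27)/(-18126) + f(131, 77)/616 = (161 - 27*40)/(-18126) + (51 + 131*77)/616 = (161 - 1080)*(-1/18126) + (51 + 10087)*(1/616) = -919*(-1/18126) + 10138*(1/616) = 919/18126 + 5069/308 = 46081873/2791404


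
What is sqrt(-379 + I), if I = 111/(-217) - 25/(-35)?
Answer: I*sqrt(17837183)/217 ≈ 19.463*I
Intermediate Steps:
I = 44/217 (I = 111*(-1/217) - 25*(-1/35) = -111/217 + 5/7 = 44/217 ≈ 0.20276)
sqrt(-379 + I) = sqrt(-379 + 44/217) = sqrt(-82199/217) = I*sqrt(17837183)/217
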